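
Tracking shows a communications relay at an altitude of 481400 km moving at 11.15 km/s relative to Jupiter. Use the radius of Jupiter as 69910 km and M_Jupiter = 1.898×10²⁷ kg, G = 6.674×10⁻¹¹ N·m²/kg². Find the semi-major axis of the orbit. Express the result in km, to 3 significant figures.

μ = GM = 6.674×10⁻¹¹ × 1.898×10²⁷ = 1.267×10¹⁷ m³/s².
r = 69910 + 481400 = 5.5131×10⁵ km = 5.513×10⁸ m.
Specific orbital energy ε = v²/2 − μ/r = (11150)²/2 − 1.267×10¹⁷/5.513×10⁸ = -1.676×10⁸ J/kg.
Since ε = −μ/(2a), a = −μ/(2ε) = 3.779×10⁸ m = 3.7789×10⁵ km.

a ≈ 3.78×10⁵ km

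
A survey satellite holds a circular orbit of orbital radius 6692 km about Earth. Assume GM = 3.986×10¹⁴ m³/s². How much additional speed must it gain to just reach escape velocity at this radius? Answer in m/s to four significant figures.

Δv ≈ 3197 m/s

r = 6692 km = 6.692×10⁶ m.
Circular speed v_c = √(μ/r) = 7718 m/s.
Escape speed v_esc = √(2μ/r) = √2 × v_c = 10910 m/s.
Δv = v_esc − v_c = 3197 m/s.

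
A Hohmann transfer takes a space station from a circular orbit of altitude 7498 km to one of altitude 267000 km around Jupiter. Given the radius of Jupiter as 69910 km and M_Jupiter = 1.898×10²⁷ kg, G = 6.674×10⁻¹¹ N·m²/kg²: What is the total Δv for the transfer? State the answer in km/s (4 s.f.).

Δv_total ≈ 18.67 km/s

μ = GM = 6.674×10⁻¹¹ × 1.898×10²⁷ = 1.267×10¹⁷ m³/s².
r₁ = 69910 + 7498 = 77408 km = 7.7408×10⁷ m.
r₂ = 69910 + 267000 = 336910 km = 3.3691×10⁸ m.
Transfer ellipse a_t = (r₁ + r₂)/2 = 2.072×10⁸ m.
At r₁: circular v_c1 = √(μ/r₁) = 40450 m/s; transfer-perijove v_p = √[μ(2/r₁ − 1/a_t)] = 51590 m/s.
Δv₁ = v_p − v_c1 = 11140 m/s.
At r₂: circular v_c2 = √(μ/r₂) = 19390 m/s; transfer-apojove v_a = √[μ(2/r₂ − 1/a_t)] = 11850 m/s.
Δv₂ = v_c2 − v_a = 7537 m/s.
Total Δv = Δv₁ + Δv₂ = 18670 m/s = 18.67 km/s.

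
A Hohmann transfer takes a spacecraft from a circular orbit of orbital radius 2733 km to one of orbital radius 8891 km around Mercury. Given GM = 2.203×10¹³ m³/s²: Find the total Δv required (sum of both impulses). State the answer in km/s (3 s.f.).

r₁ = 2733 km = 2.733×10⁶ m.
r₂ = 8891 km = 8.891×10⁶ m.
Transfer ellipse a_t = (r₁ + r₂)/2 = 5.812×10⁶ m.
At r₁: circular v_c1 = √(μ/r₁) = 2839 m/s; transfer-periherm v_p = √[μ(2/r₁ − 1/a_t)] = 3512 m/s.
Δv₁ = v_p − v_c1 = 672.4 m/s.
At r₂: circular v_c2 = √(μ/r₂) = 1574 m/s; transfer-apoherm v_a = √[μ(2/r₂ − 1/a_t)] = 1079 m/s.
Δv₂ = v_c2 − v_a = 494.7 m/s.
Total Δv = Δv₁ + Δv₂ = 1167 m/s = 1.167 km/s.

Δv_total ≈ 1.17 km/s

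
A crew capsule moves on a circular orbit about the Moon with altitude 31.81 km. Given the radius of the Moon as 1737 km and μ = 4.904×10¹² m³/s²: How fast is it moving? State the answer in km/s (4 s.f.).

r = 1737 + 31.81 = 1768.8 km = 1.7688×10⁶ m.
For a circular orbit v = √(μ/r) = √(4.904×10¹² / 1.769×10⁶) = √(2.772×10⁶) = 1665 m/s.
That is 1.665 km/s.

v ≈ 1.665 km/s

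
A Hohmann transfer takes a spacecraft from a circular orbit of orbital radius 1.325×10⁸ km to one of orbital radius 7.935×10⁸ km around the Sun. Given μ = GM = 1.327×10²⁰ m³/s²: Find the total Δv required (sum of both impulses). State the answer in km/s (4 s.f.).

Δv_total ≈ 15.80 km/s

r₁ = 1.325×10⁸ km = 1.325×10¹¹ m.
r₂ = 7.935×10⁸ km = 7.935×10¹¹ m.
Transfer ellipse a_t = (r₁ + r₂)/2 = 4.630×10¹¹ m.
At r₁: circular v_c1 = √(μ/r₁) = 31650 m/s; transfer-perihelion v_p = √[μ(2/r₁ − 1/a_t)] = 41430 m/s.
Δv₁ = v_p − v_c1 = 9783 m/s.
At r₂: circular v_c2 = √(μ/r₂) = 12930 m/s; transfer-aphelion v_a = √[μ(2/r₂ − 1/a_t)] = 6918 m/s.
Δv₂ = v_c2 − v_a = 6014 m/s.
Total Δv = Δv₁ + Δv₂ = 15800 m/s = 15.80 km/s.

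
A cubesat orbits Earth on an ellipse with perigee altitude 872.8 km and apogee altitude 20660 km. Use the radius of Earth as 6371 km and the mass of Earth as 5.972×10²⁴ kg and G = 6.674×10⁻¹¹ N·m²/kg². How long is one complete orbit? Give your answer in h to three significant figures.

μ = GM = 6.674×10⁻¹¹ × 5.972×10²⁴ = 3.986×10¹⁴ m³/s².
r_p = 6371 + 872.8 = 7243.8 km = 7.2438×10⁶ m.
r_a = 6371 + 20660 = 27031 km = 2.7031×10⁷ m.
Semi-major axis a = (r_p + r_a)/2 = (7243.8 + 27031)/2 = 17137 km = 1.714×10⁷ m.
By Kepler's third law T = 2π√(a³/μ) = 2π × 3.554×10³ = 2.233×10⁴ s.
= 6.202 h.

T ≈ 6.20 h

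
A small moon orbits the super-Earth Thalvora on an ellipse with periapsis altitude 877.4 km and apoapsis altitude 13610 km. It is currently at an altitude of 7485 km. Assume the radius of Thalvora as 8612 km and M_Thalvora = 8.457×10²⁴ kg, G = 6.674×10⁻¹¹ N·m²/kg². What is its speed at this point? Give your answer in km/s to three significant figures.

μ = GM = 6.674×10⁻¹¹ × 8.457×10²⁴ = 5.644×10¹⁴ m³/s².
r_p = 8612 + 877.4 = 9489.4 km = 9.4894×10⁶ m.
r_a = 8612 + 13610 = 22222 km = 2.2222×10⁷ m.
r = 8612 + 7485 = 16097 km = 1.610×10⁷ m.
Semi-major axis a = (r_p + r_a)/2 = 15856 km = 1.586×10⁷ m.
Vis-viva: v² = μ(2/r − 1/a) = 5.644×10¹⁴ × (1.242×10⁻⁷ − 6.307×10⁻⁸) = 3.453×10⁷ m²/s².
v = 5876 m/s = 5.876 km/s.

v ≈ 5.88 km/s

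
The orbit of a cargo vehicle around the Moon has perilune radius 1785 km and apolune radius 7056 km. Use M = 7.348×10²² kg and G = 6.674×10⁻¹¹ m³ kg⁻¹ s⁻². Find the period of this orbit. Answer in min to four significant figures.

T ≈ 439.5 min

μ = GM = 6.674×10⁻¹¹ × 7.348×10²² = 4.904×10¹² m³/s².
Semi-major axis a = (r_p + r_a)/2 = (1785.0 + 7056.0)/2 = 4420.5 km = 4.420×10⁶ m.
By Kepler's third law T = 2π√(a³/μ) = 2π × 4.197×10³ = 2.637×10⁴ s.
= 439.5 min.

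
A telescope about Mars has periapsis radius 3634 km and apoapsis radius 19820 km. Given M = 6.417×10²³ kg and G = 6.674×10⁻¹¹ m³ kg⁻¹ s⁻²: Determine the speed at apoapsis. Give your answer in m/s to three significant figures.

μ = GM = 6.674×10⁻¹¹ × 6.417×10²³ = 4.283×10¹³ m³/s².
Semi-major axis a = (r_p + r_a)/2 = 11727 km = 1.173×10⁷ m.
Vis-viva: v² = μ(2/r − 1/a) = 4.283×10¹³ × (1.009×10⁻⁷ − 8.527×10⁻⁸) = 6.696×10⁵ m²/s².
v = 818.3 m/s.

v ≈ 818 m/s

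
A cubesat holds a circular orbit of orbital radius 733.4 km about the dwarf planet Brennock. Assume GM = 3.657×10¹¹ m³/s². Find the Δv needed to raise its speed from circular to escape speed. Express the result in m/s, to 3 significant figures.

r = 733.4 km = 7.334×10⁵ m.
Circular speed v_c = √(μ/r) = 706.1 m/s.
Escape speed v_esc = √(2μ/r) = √2 × v_c = 998.6 m/s.
Δv = v_esc − v_c = 292.5 m/s.

Δv ≈ 292 m/s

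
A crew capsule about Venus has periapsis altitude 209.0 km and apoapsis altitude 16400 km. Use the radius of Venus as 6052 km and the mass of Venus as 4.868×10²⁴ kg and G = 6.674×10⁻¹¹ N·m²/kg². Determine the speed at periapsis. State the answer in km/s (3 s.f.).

v ≈ 9.01 km/s

μ = GM = 6.674×10⁻¹¹ × 4.868×10²⁴ = 3.249×10¹⁴ m³/s².
r_p = 6052 + 209.0 = 6261.0 km = 6.2610×10⁶ m.
r_a = 6052 + 16400 = 22452 km = 2.2452×10⁷ m.
Semi-major axis a = (r_p + r_a)/2 = 14356 km = 1.436×10⁷ m.
Vis-viva: v² = μ(2/r − 1/a) = 3.249×10¹⁴ × (3.194×10⁻⁷ − 6.965×10⁻⁸) = 8.115×10⁷ m²/s².
v = 9008 m/s = 9.008 km/s.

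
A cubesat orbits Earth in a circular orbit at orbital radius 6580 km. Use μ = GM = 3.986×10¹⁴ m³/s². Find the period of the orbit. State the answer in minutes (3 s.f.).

r = 6580 km = 6.580×10⁶ m.
Kepler's third law: T = 2π√(r³/μ) = 2π√((6.580×10⁶)³ / 3.986×10¹⁴).
r³/μ = 7.147×10⁵ s², so T = 2π × 8.454×10² = 5.312×10³ s.
Converting: 5.312×10³ s ÷ 60.00 = 88.53 minutes.

T ≈ 88.5 minutes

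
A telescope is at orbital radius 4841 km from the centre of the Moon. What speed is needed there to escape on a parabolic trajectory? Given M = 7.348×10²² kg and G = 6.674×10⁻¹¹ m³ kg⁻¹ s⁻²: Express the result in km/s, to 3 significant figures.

v_esc ≈ 1.42 km/s

μ = GM = 6.674×10⁻¹¹ × 7.348×10²² = 4.904×10¹² m³/s².
r = 4841 km = 4.841×10⁶ m.
Escape speed v_esc = √(2μ/r) = √(2 × 4.904×10¹² / 4.841×10⁶) = √(2.026×10⁶) = 1423 m/s.
= 1.423 km/s.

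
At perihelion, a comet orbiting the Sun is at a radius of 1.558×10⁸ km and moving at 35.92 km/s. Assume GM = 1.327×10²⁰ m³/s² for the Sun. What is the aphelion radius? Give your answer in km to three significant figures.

aphelion radius ≈ 4.86×10⁸ km

r_p = 1.558×10¹¹ m.
Specific energy ε = v²/2 − μ/r = -2.066×10⁸ J/kg, so a = −μ/(2ε) = 3.211×10¹¹ m.
The apsides satisfy r_p + r_a = 2a, so the aphelion radius is 2a − r_p = 4.865×10¹¹ m = 4.8647×10⁸ km.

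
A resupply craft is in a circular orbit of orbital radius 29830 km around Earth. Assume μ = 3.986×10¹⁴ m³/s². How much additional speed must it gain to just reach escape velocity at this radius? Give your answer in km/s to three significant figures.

r = 29830 km = 2.983×10⁷ m.
Circular speed v_c = √(μ/r) = 3655 m/s.
Escape speed v_esc = √(2μ/r) = √2 × v_c = 5170 m/s.
Δv = v_esc − v_c = 1514 m/s = 1.514 km/s.

Δv ≈ 1.51 km/s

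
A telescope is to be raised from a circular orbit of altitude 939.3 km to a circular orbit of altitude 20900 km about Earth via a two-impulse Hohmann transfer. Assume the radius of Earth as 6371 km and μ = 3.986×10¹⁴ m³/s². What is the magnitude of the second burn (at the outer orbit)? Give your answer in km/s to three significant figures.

Δv ≈ 1.34 km/s

r₁ = 6371 + 939.3 = 7310.3 km = 7.3103×10⁶ m.
r₂ = 6371 + 20900 = 27271 km = 2.7271×10⁷ m.
Transfer ellipse a_t = (r₁ + r₂)/2 = 1.729×10⁷ m.
At r₁: circular v_c1 = √(μ/r₁) = 7384 m/s; transfer-perigee v_p = √[μ(2/r₁ − 1/a_t)] = 9274 m/s.
At r₂: circular v_c2 = √(μ/r₂) = 3823 m/s; transfer-apogee v_a = √[μ(2/r₂ − 1/a_t)] = 2486 m/s.
Δv₂ = v_c2 − v_a = 1337 m/s.
= 1.337 km/s.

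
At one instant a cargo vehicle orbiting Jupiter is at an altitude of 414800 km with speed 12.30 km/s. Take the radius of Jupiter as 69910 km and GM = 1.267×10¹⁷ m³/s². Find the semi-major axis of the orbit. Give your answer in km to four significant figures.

r = 69910 + 414800 = 4.8471×10⁵ km = 4.847×10⁸ m.
Specific orbital energy ε = v²/2 − μ/r = (12300)²/2 − 1.267×10¹⁷/4.847×10⁸ = -1.857×10⁸ J/kg.
Since ε = −μ/(2a), a = −μ/(2ε) = 3.411×10⁸ m = 3.4105×10⁵ km.

a ≈ 3.411×10⁵ km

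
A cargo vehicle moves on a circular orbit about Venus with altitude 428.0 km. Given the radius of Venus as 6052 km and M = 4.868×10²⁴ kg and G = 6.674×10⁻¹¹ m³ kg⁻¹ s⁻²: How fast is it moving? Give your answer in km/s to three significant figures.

v ≈ 7.08 km/s

μ = GM = 6.674×10⁻¹¹ × 4.868×10²⁴ = 3.249×10¹⁴ m³/s².
r = 6052 + 428.0 = 6480.0 km = 6.4800×10⁶ m.
For a circular orbit v = √(μ/r) = √(3.249×10¹⁴ / 6.480×10⁶) = √(5.014×10⁷) = 7081 m/s.
That is 7.081 km/s.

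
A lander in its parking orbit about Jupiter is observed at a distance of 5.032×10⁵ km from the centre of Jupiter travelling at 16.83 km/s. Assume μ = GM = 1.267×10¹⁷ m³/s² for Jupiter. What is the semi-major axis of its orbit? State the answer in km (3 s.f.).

a ≈ 5.75×10⁵ km

r = 5.032×10⁸ m.
Specific orbital energy ε = v²/2 − μ/r = (16830)²/2 − 1.267×10¹⁷/5.032×10⁸ = -1.102×10⁸ J/kg.
Since ε = −μ/(2a), a = −μ/(2ε) = 5.751×10⁸ m = 5.7505×10⁵ km.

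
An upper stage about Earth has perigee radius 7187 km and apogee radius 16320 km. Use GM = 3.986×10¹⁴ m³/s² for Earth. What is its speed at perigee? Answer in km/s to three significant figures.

v ≈ 8.78 km/s

Semi-major axis a = (r_p + r_a)/2 = 11754 km = 1.175×10⁷ m.
Vis-viva: v² = μ(2/r − 1/a) = 3.986×10¹⁴ × (2.783×10⁻⁷ − 8.508×10⁻⁸) = 7.701×10⁷ m²/s².
v = 8775 m/s = 8.775 km/s.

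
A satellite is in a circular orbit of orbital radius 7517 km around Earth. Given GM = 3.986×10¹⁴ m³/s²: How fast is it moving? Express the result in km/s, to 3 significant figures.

r = 7517 km = 7.517×10⁶ m.
For a circular orbit v = √(μ/r) = √(3.986×10¹⁴ / 7.517×10⁶) = √(5.303×10⁷) = 7282 m/s.
That is 7.282 km/s.

v ≈ 7.28 km/s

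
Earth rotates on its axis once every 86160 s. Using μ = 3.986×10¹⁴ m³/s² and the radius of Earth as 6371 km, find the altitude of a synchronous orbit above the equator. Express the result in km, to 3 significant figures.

A synchronous orbit has period T, so by Kepler's third law a = (μT²/4π²)^(1/3).
μT²/4π² = 3.986×10¹⁴ × (8.616×10⁴)² / 39.48 = 7.495×10²² m³.
a = 4.216×10⁷ m = 42163 km.
Altitude h = a − R = 42163 − 6371 = 35792 km.

h_sync ≈ 35800 km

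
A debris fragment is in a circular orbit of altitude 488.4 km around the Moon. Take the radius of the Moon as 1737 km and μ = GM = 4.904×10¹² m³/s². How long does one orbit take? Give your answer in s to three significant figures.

r = 1737 + 488.4 = 2225.4 km = 2.2254×10⁶ m.
Kepler's third law: T = 2π√(r³/μ) = 2π√((2.225×10⁶)³ / 4.904×10¹²).
r³/μ = 2.247×10⁶ s², so T = 2π × 1.499×10³ = 9.419×10³ s.

T ≈ 9420 s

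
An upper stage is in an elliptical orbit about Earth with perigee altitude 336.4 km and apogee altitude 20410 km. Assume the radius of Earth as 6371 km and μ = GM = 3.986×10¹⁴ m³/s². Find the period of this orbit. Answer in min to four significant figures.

r_p = 6371 + 336.4 = 6707.4 km = 6.7074×10⁶ m.
r_a = 6371 + 20410 = 26781 km = 2.6781×10⁷ m.
Semi-major axis a = (r_p + r_a)/2 = (6707.4 + 26781)/2 = 16744 km = 1.674×10⁷ m.
By Kepler's third law T = 2π√(a³/μ) = 2π × 3.432×10³ = 2.156×10⁴ s.
= 359.4 min.

T ≈ 359.4 min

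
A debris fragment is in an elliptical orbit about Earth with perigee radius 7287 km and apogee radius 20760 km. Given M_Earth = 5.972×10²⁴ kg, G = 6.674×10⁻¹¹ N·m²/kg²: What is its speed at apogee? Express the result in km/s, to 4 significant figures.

v ≈ 3.159 km/s

μ = GM = 6.674×10⁻¹¹ × 5.972×10²⁴ = 3.986×10¹⁴ m³/s².
Semi-major axis a = (r_p + r_a)/2 = 14024 km = 1.402×10⁷ m.
Vis-viva: v² = μ(2/r − 1/a) = 3.986×10¹⁴ × (9.634×10⁻⁸ − 7.131×10⁻⁸) = 9.976×10⁶ m²/s².
v = 3159 m/s = 3.159 km/s.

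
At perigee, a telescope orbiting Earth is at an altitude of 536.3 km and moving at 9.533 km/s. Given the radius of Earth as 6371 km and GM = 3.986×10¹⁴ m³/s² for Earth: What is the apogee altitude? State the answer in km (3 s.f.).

r_p = 6371 + 536.3 = 6907.3 km = 6.907×10⁶ m.
Specific energy ε = v²/2 − μ/r = -1.227×10⁷ J/kg, so a = −μ/(2ε) = 1.625×10⁷ m.
The apsides satisfy r_p + r_a = 2a, so the apogee radius is 2a − r_p = 2.558×10⁷ m = 25584 km.
Apogee altitude = 25584 − 6371 = 19213 km.

apogee altitude ≈ 19200 km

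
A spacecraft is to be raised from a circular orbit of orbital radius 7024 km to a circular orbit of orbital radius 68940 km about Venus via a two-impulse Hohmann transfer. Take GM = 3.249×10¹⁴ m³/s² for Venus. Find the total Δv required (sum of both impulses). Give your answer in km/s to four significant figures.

Δv_total ≈ 3.599 km/s

r₁ = 7024 km = 7.024×10⁶ m.
r₂ = 68940 km = 6.894×10⁷ m.
Transfer ellipse a_t = (r₁ + r₂)/2 = 3.798×10⁷ m.
At r₁: circular v_c1 = √(μ/r₁) = 6801 m/s; transfer-periapsis v_p = √[μ(2/r₁ − 1/a_t)] = 9163 m/s.
Δv₁ = v_p − v_c1 = 2362 m/s.
At r₂: circular v_c2 = √(μ/r₂) = 2171 m/s; transfer-apoapsis v_a = √[μ(2/r₂ − 1/a_t)] = 933.6 m/s.
Δv₂ = v_c2 − v_a = 1237 m/s.
Total Δv = Δv₁ + Δv₂ = 3599 m/s = 3.599 km/s.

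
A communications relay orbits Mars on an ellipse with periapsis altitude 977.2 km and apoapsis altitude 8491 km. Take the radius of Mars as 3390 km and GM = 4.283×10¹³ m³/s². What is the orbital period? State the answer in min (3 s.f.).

T ≈ 371 min

r_p = 3390 + 977.2 = 4367.2 km = 4.3672×10⁶ m.
r_a = 3390 + 8491 = 11881 km = 1.1881×10⁷ m.
Semi-major axis a = (r_p + r_a)/2 = (4367.2 + 11881)/2 = 8124.1 km = 8.124×10⁶ m.
By Kepler's third law T = 2π√(a³/μ) = 2π × 3.538×10³ = 2.223×10⁴ s.
= 370.5 min.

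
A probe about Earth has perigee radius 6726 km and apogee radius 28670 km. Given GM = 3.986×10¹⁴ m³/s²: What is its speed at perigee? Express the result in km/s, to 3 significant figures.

v ≈ 9.80 km/s

Semi-major axis a = (r_p + r_a)/2 = 17698 km = 1.770×10⁷ m.
Vis-viva: v² = μ(2/r − 1/a) = 3.986×10¹⁴ × (2.974×10⁻⁷ − 5.650×10⁻⁸) = 9.600×10⁷ m²/s².
v = 9798 m/s = 9.798 km/s.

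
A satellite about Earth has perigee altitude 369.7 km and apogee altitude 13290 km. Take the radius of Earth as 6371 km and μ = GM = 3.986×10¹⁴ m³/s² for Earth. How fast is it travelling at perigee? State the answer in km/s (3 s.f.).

v ≈ 9.38 km/s

r_p = 6371 + 369.7 = 6740.7 km = 6.7407×10⁶ m.
r_a = 6371 + 13290 = 19661 km = 1.9661×10⁷ m.
Semi-major axis a = (r_p + r_a)/2 = 13201 km = 1.320×10⁷ m.
Vis-viva: v² = μ(2/r − 1/a) = 3.986×10¹⁴ × (2.967×10⁻⁷ − 7.575×10⁻⁸) = 8.807×10⁷ m²/s².
v = 9385 m/s = 9.385 km/s.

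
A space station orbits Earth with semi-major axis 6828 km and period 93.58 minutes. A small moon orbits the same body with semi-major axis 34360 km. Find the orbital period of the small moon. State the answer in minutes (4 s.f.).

Kepler's third law: T² ∝ a³, so T₂ = T₁ (a₂/a₁)^(3/2).
a₂/a₁ = 5.032, (a₂/a₁)^(3/2) = 11.29.
T₂ = 93.58 × 11.29 = 1056 minutes.

T₂ ≈ 1056 minutes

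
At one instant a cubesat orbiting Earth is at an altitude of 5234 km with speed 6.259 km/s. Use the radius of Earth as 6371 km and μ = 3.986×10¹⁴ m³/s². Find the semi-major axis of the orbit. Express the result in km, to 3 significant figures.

r = 6371 + 5234 = 11605 km = 1.160×10⁷ m.
Vis-viva rearranged: 1/a = 2/r − v²/μ = 1.723×10⁻⁷ − 9.828×10⁻⁸ = 7.406×10⁻⁸ m⁻¹.
a = 1.350×10⁷ m = 13503 km.

a ≈ 13500 km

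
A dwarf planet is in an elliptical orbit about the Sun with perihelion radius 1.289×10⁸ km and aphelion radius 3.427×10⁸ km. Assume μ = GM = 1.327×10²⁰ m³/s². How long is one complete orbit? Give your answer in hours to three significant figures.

T ≈ 17300 hours

Semi-major axis a = (r_p + r_a)/2 = (1.2890×10⁸ + 3.4270×10⁸)/2 = 2.3580×10⁸ km = 2.358×10¹¹ m.
By Kepler's third law T = 2π√(a³/μ) = 2π × 9.940×10⁶ = 6.245×10⁷ s.
= 17350 hours.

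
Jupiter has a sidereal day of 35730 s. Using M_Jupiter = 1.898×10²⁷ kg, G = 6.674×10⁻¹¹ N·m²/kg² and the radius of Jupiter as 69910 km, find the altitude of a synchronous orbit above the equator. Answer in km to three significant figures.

μ = GM = 6.674×10⁻¹¹ × 1.898×10²⁷ = 1.267×10¹⁷ m³/s².
A synchronous orbit has period T, so by Kepler's third law a = (μT²/4π²)^(1/3).
μT²/4π² = 1.267×10¹⁷ × (3.573×10⁴)² / 39.48 = 4.096×10²⁴ m³.
a = 1.600×10⁸ m = 1.6000×10⁵ km.
Altitude h = a − R = 1.6000×10⁵ − 69910 = 90094 km.

h_sync ≈ 90100 km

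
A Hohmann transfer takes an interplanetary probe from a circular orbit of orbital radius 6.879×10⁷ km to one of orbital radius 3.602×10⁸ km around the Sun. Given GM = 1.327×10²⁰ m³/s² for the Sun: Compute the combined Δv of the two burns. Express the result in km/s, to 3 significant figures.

Δv_total ≈ 21.3 km/s

r₁ = 6.879×10⁷ km = 6.879×10¹⁰ m.
r₂ = 3.602×10⁸ km = 3.602×10¹¹ m.
Transfer ellipse a_t = (r₁ + r₂)/2 = 2.145×10¹¹ m.
At r₁: circular v_c1 = √(μ/r₁) = 43920 m/s; transfer-perihelion v_p = √[μ(2/r₁ − 1/a_t)] = 56920 m/s.
Δv₁ = v_p − v_c1 = 13000 m/s.
At r₂: circular v_c2 = √(μ/r₂) = 19190 m/s; transfer-aphelion v_a = √[μ(2/r₂ − 1/a_t)] = 10870 m/s.
Δv₂ = v_c2 − v_a = 8324 m/s.
Total Δv = Δv₁ + Δv₂ = 21320 m/s = 21.32 km/s.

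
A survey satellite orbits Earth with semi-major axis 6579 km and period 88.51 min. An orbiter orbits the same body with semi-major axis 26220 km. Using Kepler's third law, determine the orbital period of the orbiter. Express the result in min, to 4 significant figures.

T₂ ≈ 704.2 min

Kepler's third law: T² ∝ a³, so T₂ = T₁ (a₂/a₁)^(3/2).
a₂/a₁ = 3.985, (a₂/a₁)^(3/2) = 7.956.
T₂ = 88.51 × 7.956 = 704.2 min.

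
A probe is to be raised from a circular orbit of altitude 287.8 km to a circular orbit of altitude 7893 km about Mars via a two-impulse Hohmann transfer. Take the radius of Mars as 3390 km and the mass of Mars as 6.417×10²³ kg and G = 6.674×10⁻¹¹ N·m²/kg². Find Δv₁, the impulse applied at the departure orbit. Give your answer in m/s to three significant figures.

μ = GM = 6.674×10⁻¹¹ × 6.417×10²³ = 4.283×10¹³ m³/s².
r₁ = 3390 + 287.8 = 3677.8 km = 3.6778×10⁶ m.
r₂ = 3390 + 7893 = 11283 km = 1.1283×10⁷ m.
Transfer ellipse a_t = (r₁ + r₂)/2 = 7.480×10⁶ m.
At r₁: circular v_c1 = √(μ/r₁) = 3412 m/s; transfer-periapsis v_p = √[μ(2/r₁ − 1/a_t)] = 4191 m/s.
Δv₁ = v_p − v_c1 = 778.5 m/s.

Δv ≈ 779 m/s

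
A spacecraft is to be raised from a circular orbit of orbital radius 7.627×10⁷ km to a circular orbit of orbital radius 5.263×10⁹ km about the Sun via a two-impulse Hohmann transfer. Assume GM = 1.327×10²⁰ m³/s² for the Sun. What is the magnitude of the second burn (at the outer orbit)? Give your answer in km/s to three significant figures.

Δv ≈ 4.17 km/s

r₁ = 7.627×10⁷ km = 7.627×10¹⁰ m.
r₂ = 5.263×10⁹ km = 5.263×10¹² m.
Transfer ellipse a_t = (r₁ + r₂)/2 = 2.670×10¹² m.
At r₁: circular v_c1 = √(μ/r₁) = 41710 m/s; transfer-perihelion v_p = √[μ(2/r₁ − 1/a_t)] = 58570 m/s.
At r₂: circular v_c2 = √(μ/r₂) = 5021 m/s; transfer-aphelion v_a = √[μ(2/r₂ − 1/a_t)] = 848.7 m/s.
Δv₂ = v_c2 − v_a = 4173 m/s.
= 4.173 km/s.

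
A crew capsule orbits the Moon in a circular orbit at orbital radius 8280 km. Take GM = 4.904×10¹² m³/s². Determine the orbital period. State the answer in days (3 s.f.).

r = 8280 km = 8.280×10⁶ m.
Kepler's third law: T = 2π√(r³/μ) = 2π√((8.280×10⁶)³ / 4.904×10¹²).
r³/μ = 1.158×10⁸ s², so T = 2π × 1.076×10⁴ = 6.760×10⁴ s.
Converting: 6.760×10⁴ s ÷ 86400 = 0.7824 days.

T ≈ 0.782 days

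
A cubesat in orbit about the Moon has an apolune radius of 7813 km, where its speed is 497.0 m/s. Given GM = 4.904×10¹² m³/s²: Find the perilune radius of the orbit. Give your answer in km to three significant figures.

perilune radius ≈ 1910 km

r_a = 7.813×10⁶ m.
Specific energy ε = v²/2 − μ/r = -5.042×10⁵ J/kg, so a = −μ/(2ε) = 4.863×10⁶ m.
The apsides satisfy r_p + r_a = 2a, so the perilune radius is 2a − r_a = 1.914×10⁶ m = 1913.9 km.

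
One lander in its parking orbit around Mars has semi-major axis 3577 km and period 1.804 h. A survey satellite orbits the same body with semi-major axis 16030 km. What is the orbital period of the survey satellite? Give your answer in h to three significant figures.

T₂ ≈ 17.1 h

Kepler's third law: T² ∝ a³, so T₂ = T₁ (a₂/a₁)^(3/2).
a₂/a₁ = 4.481, (a₂/a₁)^(3/2) = 9.487.
T₂ = 1.804 × 9.487 = 17.11 h.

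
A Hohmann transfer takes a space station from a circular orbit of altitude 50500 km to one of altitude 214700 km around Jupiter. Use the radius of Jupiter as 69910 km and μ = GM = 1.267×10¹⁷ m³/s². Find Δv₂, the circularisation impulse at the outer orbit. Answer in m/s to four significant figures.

Δv ≈ 4830 m/s

r₁ = 69910 + 50500 = 120410 km = 1.2041×10⁸ m.
r₂ = 69910 + 214700 = 284610 km = 2.8461×10⁸ m.
Transfer ellipse a_t = (r₁ + r₂)/2 = 2.025×10⁸ m.
At r₁: circular v_c1 = √(μ/r₁) = 32440 m/s; transfer-perijove v_p = √[μ(2/r₁ − 1/a_t)] = 38460 m/s.
At r₂: circular v_c2 = √(μ/r₂) = 21100 m/s; transfer-apojove v_a = √[μ(2/r₂ − 1/a_t)] = 16270 m/s.
Δv₂ = v_c2 − v_a = 4830 m/s.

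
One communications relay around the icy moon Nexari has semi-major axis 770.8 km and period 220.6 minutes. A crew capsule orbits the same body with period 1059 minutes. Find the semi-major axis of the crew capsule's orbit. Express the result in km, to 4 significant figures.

Kepler's third law: a³ ∝ T², so a₂ = a₁ (T₂/T₁)^(2/3).
T₂/T₁ = 4.801, (T₂/T₁)^(2/3) = 2.846.
a₂ = 770.8 × 2.846 = 2193 km.

a₂ ≈ 2193 km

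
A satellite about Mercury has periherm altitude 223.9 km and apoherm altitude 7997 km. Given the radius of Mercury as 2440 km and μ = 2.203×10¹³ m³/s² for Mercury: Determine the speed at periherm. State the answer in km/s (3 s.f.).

r_p = 2440 + 223.9 = 2663.9 km = 2.6639×10⁶ m.
r_a = 2440 + 7997 = 10437 km = 1.0437×10⁷ m.
Semi-major axis a = (r_p + r_a)/2 = 6550.4 km = 6.550×10⁶ m.
Vis-viva: v² = μ(2/r − 1/a) = 2.203×10¹³ × (7.508×10⁻⁷ − 1.527×10⁻⁷) = 1.318×10⁷ m²/s².
v = 3630 m/s = 3.630 km/s.

v ≈ 3.63 km/s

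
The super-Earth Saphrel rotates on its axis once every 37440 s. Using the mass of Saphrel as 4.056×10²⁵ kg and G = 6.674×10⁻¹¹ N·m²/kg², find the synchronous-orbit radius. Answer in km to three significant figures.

r_sync ≈ 45800 km

μ = GM = 6.674×10⁻¹¹ × 4.056×10²⁵ = 2.707×10¹⁵ m³/s².
A synchronous orbit has period T, so by Kepler's third law a = (μT²/4π²)^(1/3).
μT²/4π² = 2.707×10¹⁵ × (3.744×10⁴)² / 39.48 = 9.612×10²² m³.
a = 4.581×10⁷ m = 45807 km.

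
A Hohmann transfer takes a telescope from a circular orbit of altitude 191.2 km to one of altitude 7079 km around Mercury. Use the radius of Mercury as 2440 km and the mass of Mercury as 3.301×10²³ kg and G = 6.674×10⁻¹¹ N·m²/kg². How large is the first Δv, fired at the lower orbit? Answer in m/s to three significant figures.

Δv ≈ 728 m/s

μ = GM = 6.674×10⁻¹¹ × 3.301×10²³ = 2.203×10¹³ m³/s².
r₁ = 2440 + 191.2 = 2631.2 km = 2.6312×10⁶ m.
r₂ = 2440 + 7079 = 9519.0 km = 9.5190×10⁶ m.
Transfer ellipse a_t = (r₁ + r₂)/2 = 6.075×10⁶ m.
At r₁: circular v_c1 = √(μ/r₁) = 2894 m/s; transfer-periherm v_p = √[μ(2/r₁ − 1/a_t)] = 3622 m/s.
Δv₁ = v_p − v_c1 = 728.5 m/s.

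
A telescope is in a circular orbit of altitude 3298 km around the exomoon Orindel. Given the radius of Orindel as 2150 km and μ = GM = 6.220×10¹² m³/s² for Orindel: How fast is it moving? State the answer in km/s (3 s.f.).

r = 2150 + 3298 = 5448.0 km = 5.4480×10⁶ m.
For a circular orbit v = √(μ/r) = √(6.220×10¹² / 5.448×10⁶) = √(1.142×10⁶) = 1069 m/s.
That is 1.069 km/s.

v ≈ 1.07 km/s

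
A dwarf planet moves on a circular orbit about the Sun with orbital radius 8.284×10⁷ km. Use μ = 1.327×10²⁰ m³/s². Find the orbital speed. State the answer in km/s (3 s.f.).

r = 8.284×10⁷ km = 8.284×10¹⁰ m.
For a circular orbit v = √(μ/r) = √(1.327×10²⁰ / 8.284×10¹⁰) = √(1.602×10⁹) = 40020 m/s.
That is 40.02 km/s.

v ≈ 40.0 km/s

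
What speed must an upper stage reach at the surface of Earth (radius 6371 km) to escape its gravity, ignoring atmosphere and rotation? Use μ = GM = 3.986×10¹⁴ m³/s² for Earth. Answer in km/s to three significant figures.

r = R = 6.371×10⁶ m.
Escape speed v_esc = √(2μ/r) = √(2 × 3.986×10¹⁴ / 6.371×10⁶) = √(1.251×10⁸) = 11190 m/s.
= 11.19 km/s.

v_esc ≈ 11.2 km/s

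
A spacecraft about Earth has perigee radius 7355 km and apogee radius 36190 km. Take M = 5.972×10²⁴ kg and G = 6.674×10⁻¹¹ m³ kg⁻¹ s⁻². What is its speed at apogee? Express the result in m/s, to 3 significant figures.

μ = GM = 6.674×10⁻¹¹ × 5.972×10²⁴ = 3.986×10¹⁴ m³/s².
Semi-major axis a = (r_p + r_a)/2 = 21772 km = 2.177×10⁷ m.
Vis-viva: v² = μ(2/r − 1/a) = 3.986×10¹⁴ × (5.526×10⁻⁸ − 4.593×10⁻⁸) = 3.720×10⁶ m²/s².
v = 1929 m/s.

v ≈ 1930 m/s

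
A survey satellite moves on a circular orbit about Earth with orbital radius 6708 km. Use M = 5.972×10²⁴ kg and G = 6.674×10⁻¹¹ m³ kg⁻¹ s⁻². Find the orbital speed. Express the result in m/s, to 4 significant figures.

μ = GM = 6.674×10⁻¹¹ × 5.972×10²⁴ = 3.986×10¹⁴ m³/s².
r = 6708 km = 6.708×10⁶ m.
For a circular orbit v = √(μ/r) = √(3.986×10¹⁴ / 6.708×10⁶) = √(5.942×10⁷) = 7708 m/s.

v ≈ 7708 m/s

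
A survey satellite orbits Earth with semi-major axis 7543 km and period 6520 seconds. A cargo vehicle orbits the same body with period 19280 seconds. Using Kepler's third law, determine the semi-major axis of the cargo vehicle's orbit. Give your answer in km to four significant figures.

Kepler's third law: a³ ∝ T², so a₂ = a₁ (T₂/T₁)^(2/3).
T₂/T₁ = 2.957, (T₂/T₁)^(2/3) = 2.060.
a₂ = 7543 × 2.060 = 15540 km.

a₂ ≈ 15540 km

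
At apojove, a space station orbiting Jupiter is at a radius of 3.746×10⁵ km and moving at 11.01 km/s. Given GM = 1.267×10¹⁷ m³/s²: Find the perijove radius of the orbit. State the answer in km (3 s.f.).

perijove radius ≈ 81800 km

r_a = 3.746×10⁸ m.
Specific energy ε = v²/2 − μ/r = -2.776×10⁸ J/kg, so a = −μ/(2ε) = 2.282×10⁸ m.
The apsides satisfy r_p + r_a = 2a, so the perijove radius is 2a − r_a = 8.178×10⁷ m = 81784 km.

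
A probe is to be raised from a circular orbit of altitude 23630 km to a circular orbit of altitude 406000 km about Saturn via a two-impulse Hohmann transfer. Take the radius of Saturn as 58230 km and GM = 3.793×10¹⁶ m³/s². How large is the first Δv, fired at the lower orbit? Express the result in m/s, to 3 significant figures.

Δv ≈ 6540 m/s

r₁ = 58230 + 23630 = 81860 km = 8.1860×10⁷ m.
r₂ = 58230 + 406000 = 464230 km = 4.6423×10⁸ m.
Transfer ellipse a_t = (r₁ + r₂)/2 = 2.730×10⁸ m.
At r₁: circular v_c1 = √(μ/r₁) = 21530 m/s; transfer-perikrone v_p = √[μ(2/r₁ − 1/a_t)] = 28070 m/s.
Δv₁ = v_p − v_c1 = 6542 m/s.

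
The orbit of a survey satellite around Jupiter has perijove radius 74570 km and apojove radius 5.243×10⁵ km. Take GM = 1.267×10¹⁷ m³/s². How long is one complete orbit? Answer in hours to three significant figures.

Semi-major axis a = (r_p + r_a)/2 = (74570 + 5.2430×10⁵)/2 = 2.9944×10⁵ km = 2.994×10⁸ m.
By Kepler's third law T = 2π√(a³/μ) = 2π × 1.456×10⁴ = 9.146×10⁴ s.
= 25.41 hours.

T ≈ 25.4 hours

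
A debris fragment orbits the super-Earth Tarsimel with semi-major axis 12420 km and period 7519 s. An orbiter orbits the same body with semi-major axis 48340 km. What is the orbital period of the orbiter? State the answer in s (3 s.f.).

Kepler's third law: T² ∝ a³, so T₂ = T₁ (a₂/a₁)^(3/2).
a₂/a₁ = 3.892, (a₂/a₁)^(3/2) = 7.679.
T₂ = 7519 × 7.679 = 57730 s.

T₂ ≈ 57700 s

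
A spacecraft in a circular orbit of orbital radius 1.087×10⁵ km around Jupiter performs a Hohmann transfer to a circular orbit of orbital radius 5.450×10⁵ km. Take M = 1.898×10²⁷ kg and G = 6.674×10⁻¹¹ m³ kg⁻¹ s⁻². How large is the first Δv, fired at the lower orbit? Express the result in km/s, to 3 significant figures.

μ = GM = 6.674×10⁻¹¹ × 1.898×10²⁷ = 1.267×10¹⁷ m³/s².
r₁ = 1.087×10⁵ km = 1.087×10⁸ m.
r₂ = 5.450×10⁵ km = 5.450×10⁸ m.
Transfer ellipse a_t = (r₁ + r₂)/2 = 3.268×10⁸ m.
At r₁: circular v_c1 = √(μ/r₁) = 34140 m/s; transfer-perijove v_p = √[μ(2/r₁ − 1/a_t)] = 44080 m/s.
Δv₁ = v_p − v_c1 = 9944 m/s.
= 9.944 km/s.

Δv ≈ 9.94 km/s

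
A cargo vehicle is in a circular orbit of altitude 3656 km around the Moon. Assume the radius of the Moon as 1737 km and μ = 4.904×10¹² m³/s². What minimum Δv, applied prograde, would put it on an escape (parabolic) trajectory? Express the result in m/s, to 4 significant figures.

r = 1737 + 3656 = 5393.0 km = 5.3930×10⁶ m.
Circular speed v_c = √(μ/r) = 953.6 m/s.
Escape speed v_esc = √(2μ/r) = √2 × v_c = 1349 m/s.
Δv = v_esc − v_c = 395.0 m/s.

Δv ≈ 395.0 m/s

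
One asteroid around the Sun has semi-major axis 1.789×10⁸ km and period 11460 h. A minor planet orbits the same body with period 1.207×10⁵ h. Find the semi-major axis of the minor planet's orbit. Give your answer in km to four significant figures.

a₂ ≈ 8.596×10⁸ km

Kepler's third law: a³ ∝ T², so a₂ = a₁ (T₂/T₁)^(2/3).
T₂/T₁ = 10.53, (T₂/T₁)^(2/3) = 4.805.
a₂ = 1.789×10⁸ × 4.805 = 8.596×10⁸ km.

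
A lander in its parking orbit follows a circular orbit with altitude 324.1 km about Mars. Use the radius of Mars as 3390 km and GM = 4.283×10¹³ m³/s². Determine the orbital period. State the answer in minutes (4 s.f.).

r = 3390 + 324.1 = 3714.1 km = 3.7141×10⁶ m.
Kepler's third law: T = 2π√(r³/μ) = 2π√((3.714×10⁶)³ / 4.283×10¹³).
r³/μ = 1.196×10⁶ s², so T = 2π × 1.094×10³ = 6.872×10³ s.
Converting: 6.872×10³ s ÷ 60.00 = 114.5 minutes.

T ≈ 114.5 minutes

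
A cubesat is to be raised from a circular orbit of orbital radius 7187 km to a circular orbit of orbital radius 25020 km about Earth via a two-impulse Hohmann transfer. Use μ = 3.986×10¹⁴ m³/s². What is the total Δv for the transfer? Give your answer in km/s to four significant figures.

Δv_total ≈ 3.160 km/s

r₁ = 7187 km = 7.187×10⁶ m.
r₂ = 25020 km = 2.502×10⁷ m.
Transfer ellipse a_t = (r₁ + r₂)/2 = 1.610×10⁷ m.
At r₁: circular v_c1 = √(μ/r₁) = 7447 m/s; transfer-perigee v_p = √[μ(2/r₁ − 1/a_t)] = 9283 m/s.
Δv₁ = v_p − v_c1 = 1836 m/s.
At r₂: circular v_c2 = √(μ/r₂) = 3991 m/s; transfer-apogee v_a = √[μ(2/r₂ − 1/a_t)] = 2666 m/s.
Δv₂ = v_c2 − v_a = 1325 m/s.
Total Δv = Δv₁ + Δv₂ = 3160 m/s = 3.160 km/s.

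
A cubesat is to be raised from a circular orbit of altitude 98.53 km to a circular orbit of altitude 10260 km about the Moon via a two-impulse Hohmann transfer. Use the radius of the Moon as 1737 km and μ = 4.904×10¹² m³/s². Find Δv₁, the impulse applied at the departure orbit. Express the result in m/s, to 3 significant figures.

Δv ≈ 518 m/s

r₁ = 1737 + 98.53 = 1835.5 km = 1.8355×10⁶ m.
r₂ = 1737 + 10260 = 11997 km = 1.1997×10⁷ m.
Transfer ellipse a_t = (r₁ + r₂)/2 = 6.916×10⁶ m.
At r₁: circular v_c1 = √(μ/r₁) = 1635 m/s; transfer-perilune v_p = √[μ(2/r₁ − 1/a_t)] = 2153 m/s.
Δv₁ = v_p − v_c1 = 518.2 m/s.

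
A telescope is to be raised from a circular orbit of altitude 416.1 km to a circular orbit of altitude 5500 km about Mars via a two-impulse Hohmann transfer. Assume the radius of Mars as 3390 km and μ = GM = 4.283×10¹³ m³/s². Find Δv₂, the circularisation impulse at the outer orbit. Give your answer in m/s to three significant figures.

r₁ = 3390 + 416.1 = 3806.1 km = 3.8061×10⁶ m.
r₂ = 3390 + 5500 = 8890.0 km = 8.8900×10⁶ m.
Transfer ellipse a_t = (r₁ + r₂)/2 = 6.348×10⁶ m.
At r₁: circular v_c1 = √(μ/r₁) = 3355 m/s; transfer-periapsis v_p = √[μ(2/r₁ − 1/a_t)] = 3970 m/s.
At r₂: circular v_c2 = √(μ/r₂) = 2195 m/s; transfer-apoapsis v_a = √[μ(2/r₂ − 1/a_t)] = 1700 m/s.
Δv₂ = v_c2 − v_a = 495.4 m/s.

Δv ≈ 495 m/s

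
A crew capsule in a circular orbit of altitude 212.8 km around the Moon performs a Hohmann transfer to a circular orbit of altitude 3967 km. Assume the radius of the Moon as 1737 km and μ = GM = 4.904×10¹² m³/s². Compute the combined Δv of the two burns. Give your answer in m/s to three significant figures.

Δv_total ≈ 616 m/s

r₁ = 1737 + 212.8 = 1949.8 km = 1.9498×10⁶ m.
r₂ = 1737 + 3967 = 5704.0 km = 5.7040×10⁶ m.
Transfer ellipse a_t = (r₁ + r₂)/2 = 3.827×10⁶ m.
At r₁: circular v_c1 = √(μ/r₁) = 1586 m/s; transfer-perilune v_p = √[μ(2/r₁ − 1/a_t)] = 1936 m/s.
Δv₁ = v_p − v_c1 = 350.3 m/s.
At r₂: circular v_c2 = √(μ/r₂) = 927.2 m/s; transfer-apolune v_a = √[μ(2/r₂ − 1/a_t)] = 661.8 m/s.
Δv₂ = v_c2 − v_a = 265.4 m/s.
Total Δv = Δv₁ + Δv₂ = 615.6 m/s.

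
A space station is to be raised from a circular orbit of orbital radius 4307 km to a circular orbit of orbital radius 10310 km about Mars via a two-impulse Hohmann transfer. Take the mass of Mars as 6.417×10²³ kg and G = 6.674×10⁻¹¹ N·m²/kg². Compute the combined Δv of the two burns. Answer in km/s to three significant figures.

Δv_total ≈ 1.07 km/s

μ = GM = 6.674×10⁻¹¹ × 6.417×10²³ = 4.283×10¹³ m³/s².
r₁ = 4307 km = 4.307×10⁶ m.
r₂ = 10310 km = 1.031×10⁷ m.
Transfer ellipse a_t = (r₁ + r₂)/2 = 7.308×10⁶ m.
At r₁: circular v_c1 = √(μ/r₁) = 3153 m/s; transfer-periapsis v_p = √[μ(2/r₁ − 1/a_t)] = 3745 m/s.
Δv₁ = v_p − v_c1 = 592.0 m/s.
At r₂: circular v_c2 = √(μ/r₂) = 2038 m/s; transfer-apoapsis v_a = √[μ(2/r₂ − 1/a_t)] = 1565 m/s.
Δv₂ = v_c2 − v_a = 473.5 m/s.
Total Δv = Δv₁ + Δv₂ = 1065 m/s = 1.065 km/s.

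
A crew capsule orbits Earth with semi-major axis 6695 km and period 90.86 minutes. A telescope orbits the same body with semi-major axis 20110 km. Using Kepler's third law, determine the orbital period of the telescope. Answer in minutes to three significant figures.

Kepler's third law: T² ∝ a³, so T₂ = T₁ (a₂/a₁)^(3/2).
a₂/a₁ = 3.004, (a₂/a₁)^(3/2) = 5.206.
T₂ = 90.86 × 5.206 = 473.0 minutes.

T₂ ≈ 473 minutes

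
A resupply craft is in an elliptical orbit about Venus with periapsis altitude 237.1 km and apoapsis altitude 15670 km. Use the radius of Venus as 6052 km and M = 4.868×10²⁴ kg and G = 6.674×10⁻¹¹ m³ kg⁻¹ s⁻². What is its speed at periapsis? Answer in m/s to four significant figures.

v ≈ 8951 m/s

μ = GM = 6.674×10⁻¹¹ × 4.868×10²⁴ = 3.249×10¹⁴ m³/s².
r_p = 6052 + 237.1 = 6289.1 km = 6.2891×10⁶ m.
r_a = 6052 + 15670 = 21722 km = 2.1722×10⁷ m.
Semi-major axis a = (r_p + r_a)/2 = 14006 km = 1.401×10⁷ m.
Vis-viva: v² = μ(2/r − 1/a) = 3.249×10¹⁴ × (3.180×10⁻⁷ − 7.140×10⁻⁸) = 8.012×10⁷ m²/s².
v = 8951 m/s.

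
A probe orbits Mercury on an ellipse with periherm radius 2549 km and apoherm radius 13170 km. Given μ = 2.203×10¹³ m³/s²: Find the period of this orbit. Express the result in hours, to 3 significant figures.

Semi-major axis a = (r_p + r_a)/2 = (2549.0 + 13170)/2 = 7859.5 km = 7.860×10⁶ m.
By Kepler's third law T = 2π√(a³/μ) = 2π × 4.694×10³ = 2.950×10⁴ s.
= 8.193 hours.

T ≈ 8.19 hours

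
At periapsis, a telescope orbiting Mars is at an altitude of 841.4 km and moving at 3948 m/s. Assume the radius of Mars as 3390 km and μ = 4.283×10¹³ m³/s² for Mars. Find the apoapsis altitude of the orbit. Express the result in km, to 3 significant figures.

r_p = 3390 + 841.4 = 4231.4 km = 4.231×10⁶ m.
Specific energy ε = v²/2 − μ/r = -2.329×10⁶ J/kg, so a = −μ/(2ε) = 9.197×10⁶ m.
The apsides satisfy r_p + r_a = 2a, so the apoapsis radius is 2a − r_p = 1.416×10⁷ m = 14162 km.
Apoapsis altitude = 14162 − 3390 = 10772 km.

apoapsis altitude ≈ 10800 km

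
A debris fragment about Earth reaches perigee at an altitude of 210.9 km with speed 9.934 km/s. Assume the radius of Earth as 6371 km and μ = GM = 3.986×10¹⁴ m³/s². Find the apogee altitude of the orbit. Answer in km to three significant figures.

apogee altitude ≈ 22600 km

r_p = 6371 + 210.9 = 6581.9 km = 6.582×10⁶ m.
Specific energy ε = v²/2 − μ/r = -1.122×10⁷ J/kg, so a = −μ/(2ε) = 1.777×10⁷ m.
The apsides satisfy r_p + r_a = 2a, so the apogee radius is 2a − r_p = 2.895×10⁷ m = 28951 km.
Apogee altitude = 28951 − 6371 = 22580 km.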